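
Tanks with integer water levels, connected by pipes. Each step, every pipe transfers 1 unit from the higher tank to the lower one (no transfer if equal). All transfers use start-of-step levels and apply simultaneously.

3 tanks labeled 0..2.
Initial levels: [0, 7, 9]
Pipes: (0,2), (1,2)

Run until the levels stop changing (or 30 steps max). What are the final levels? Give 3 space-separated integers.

Answer: 5 5 6

Derivation:
Step 1: flows [2->0,2->1] -> levels [1 8 7]
Step 2: flows [2->0,1->2] -> levels [2 7 7]
Step 3: flows [2->0,1=2] -> levels [3 7 6]
Step 4: flows [2->0,1->2] -> levels [4 6 6]
Step 5: flows [2->0,1=2] -> levels [5 6 5]
Step 6: flows [0=2,1->2] -> levels [5 5 6]
Step 7: flows [2->0,2->1] -> levels [6 6 4]
Step 8: flows [0->2,1->2] -> levels [5 5 6]
  -> period-2 cycle: step 8 state = step 6 state; never stabilizes
  -> state at step 30: (30-6) mod 2 = 0, same as step 6 -> [5 5 6]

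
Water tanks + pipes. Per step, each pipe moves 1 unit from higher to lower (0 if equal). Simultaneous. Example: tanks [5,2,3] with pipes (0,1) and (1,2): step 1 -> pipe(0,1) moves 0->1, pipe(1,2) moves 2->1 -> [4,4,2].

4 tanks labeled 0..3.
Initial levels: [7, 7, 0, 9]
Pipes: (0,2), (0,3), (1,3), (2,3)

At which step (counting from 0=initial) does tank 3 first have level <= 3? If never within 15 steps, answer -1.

Answer: -1

Derivation:
Step 1: flows [0->2,3->0,3->1,3->2] -> levels [7 8 2 6]
Step 2: flows [0->2,0->3,1->3,3->2] -> levels [5 7 4 7]
Step 3: flows [0->2,3->0,1=3,3->2] -> levels [5 7 6 5]
Step 4: flows [2->0,0=3,1->3,2->3] -> levels [6 6 4 7]
Step 5: flows [0->2,3->0,3->1,3->2] -> levels [6 7 6 4]
Step 6: flows [0=2,0->3,1->3,2->3] -> levels [5 6 5 7]
Step 7: flows [0=2,3->0,3->1,3->2] -> levels [6 7 6 4]
  -> period-2 cycle (repeats step 5); tank 3 never drops to <=3
Tank 3 never reaches <=3 within 15 steps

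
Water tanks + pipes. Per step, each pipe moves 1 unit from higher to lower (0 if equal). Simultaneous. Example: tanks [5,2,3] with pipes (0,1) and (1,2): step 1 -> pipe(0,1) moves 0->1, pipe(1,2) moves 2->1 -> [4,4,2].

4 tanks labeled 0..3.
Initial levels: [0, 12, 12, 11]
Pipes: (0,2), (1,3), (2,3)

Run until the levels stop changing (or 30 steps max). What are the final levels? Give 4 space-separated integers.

Answer: 9 8 8 10

Derivation:
Step 1: flows [2->0,1->3,2->3] -> levels [1 11 10 13]
Step 2: flows [2->0,3->1,3->2] -> levels [2 12 10 11]
Step 3: flows [2->0,1->3,3->2] -> levels [3 11 10 11]
Step 4: flows [2->0,1=3,3->2] -> levels [4 11 10 10]
Step 5: flows [2->0,1->3,2=3] -> levels [5 10 9 11]
Step 6: flows [2->0,3->1,3->2] -> levels [6 11 9 9]
Step 7: flows [2->0,1->3,2=3] -> levels [7 10 8 10]
Step 8: flows [2->0,1=3,3->2] -> levels [8 10 8 9]
Step 9: flows [0=2,1->3,3->2] -> levels [8 9 9 9]
Step 10: flows [2->0,1=3,2=3] -> levels [9 9 8 9]
Step 11: flows [0->2,1=3,3->2] -> levels [8 9 10 8]
Step 12: flows [2->0,1->3,2->3] -> levels [9 8 8 10]
Step 13: flows [0->2,3->1,3->2] -> levels [8 9 10 8]
  -> period-2 cycle: step 13 state = step 11 state; never stabilizes
  -> state at step 30: (30-11) mod 2 = 1, same as step 12 -> [9 8 8 10]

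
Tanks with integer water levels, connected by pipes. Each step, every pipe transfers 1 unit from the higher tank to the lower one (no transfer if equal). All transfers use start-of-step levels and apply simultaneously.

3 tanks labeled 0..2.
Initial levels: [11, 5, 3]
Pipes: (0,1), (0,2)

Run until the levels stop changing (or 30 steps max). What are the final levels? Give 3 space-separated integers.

Step 1: flows [0->1,0->2] -> levels [9 6 4]
Step 2: flows [0->1,0->2] -> levels [7 7 5]
Step 3: flows [0=1,0->2] -> levels [6 7 6]
Step 4: flows [1->0,0=2] -> levels [7 6 6]
Step 5: flows [0->1,0->2] -> levels [5 7 7]
Step 6: flows [1->0,2->0] -> levels [7 6 6]
  -> period-2 cycle: step 6 state = step 4 state; never stabilizes
  -> state at step 30: (30-4) mod 2 = 0, same as step 4 -> [7 6 6]

Answer: 7 6 6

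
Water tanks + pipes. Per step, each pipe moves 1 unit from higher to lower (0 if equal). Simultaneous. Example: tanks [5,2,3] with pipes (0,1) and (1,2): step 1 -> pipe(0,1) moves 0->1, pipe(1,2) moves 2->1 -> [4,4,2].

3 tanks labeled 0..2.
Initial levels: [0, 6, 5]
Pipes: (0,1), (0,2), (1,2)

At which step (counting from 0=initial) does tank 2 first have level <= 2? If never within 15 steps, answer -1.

Step 1: flows [1->0,2->0,1->2] -> levels [2 4 5]
Step 2: flows [1->0,2->0,2->1] -> levels [4 4 3]
Step 3: flows [0=1,0->2,1->2] -> levels [3 3 5]
Step 4: flows [0=1,2->0,2->1] -> levels [4 4 3]
  -> period-2 cycle (repeats step 2); tank 2 never drops to <=2
Tank 2 never reaches <=2 within 15 steps

Answer: -1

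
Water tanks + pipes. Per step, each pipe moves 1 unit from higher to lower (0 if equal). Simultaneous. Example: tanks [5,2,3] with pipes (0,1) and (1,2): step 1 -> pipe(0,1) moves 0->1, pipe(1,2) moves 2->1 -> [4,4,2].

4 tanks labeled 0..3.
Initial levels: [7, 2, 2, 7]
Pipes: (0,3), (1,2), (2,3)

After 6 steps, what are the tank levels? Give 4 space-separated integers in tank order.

Answer: 4 5 3 6

Derivation:
Step 1: flows [0=3,1=2,3->2] -> levels [7 2 3 6]
Step 2: flows [0->3,2->1,3->2] -> levels [6 3 3 6]
Step 3: flows [0=3,1=2,3->2] -> levels [6 3 4 5]
Step 4: flows [0->3,2->1,3->2] -> levels [5 4 4 5]
Step 5: flows [0=3,1=2,3->2] -> levels [5 4 5 4]
Step 6: flows [0->3,2->1,2->3] -> levels [4 5 3 6]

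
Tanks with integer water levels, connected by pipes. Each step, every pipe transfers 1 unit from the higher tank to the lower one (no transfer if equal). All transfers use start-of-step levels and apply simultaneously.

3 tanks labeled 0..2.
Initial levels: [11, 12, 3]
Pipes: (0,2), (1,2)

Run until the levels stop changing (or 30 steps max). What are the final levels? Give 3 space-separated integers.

Step 1: flows [0->2,1->2] -> levels [10 11 5]
Step 2: flows [0->2,1->2] -> levels [9 10 7]
Step 3: flows [0->2,1->2] -> levels [8 9 9]
Step 4: flows [2->0,1=2] -> levels [9 9 8]
Step 5: flows [0->2,1->2] -> levels [8 8 10]
Step 6: flows [2->0,2->1] -> levels [9 9 8]
  -> period-2 cycle: step 6 state = step 4 state; never stabilizes
  -> state at step 30: (30-4) mod 2 = 0, same as step 4 -> [9 9 8]

Answer: 9 9 8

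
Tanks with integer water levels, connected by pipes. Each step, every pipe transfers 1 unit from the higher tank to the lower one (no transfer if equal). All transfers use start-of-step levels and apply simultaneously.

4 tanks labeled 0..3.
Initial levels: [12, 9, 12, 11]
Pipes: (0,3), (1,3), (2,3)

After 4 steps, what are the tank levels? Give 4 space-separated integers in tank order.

Answer: 12 11 12 9

Derivation:
Step 1: flows [0->3,3->1,2->3] -> levels [11 10 11 12]
Step 2: flows [3->0,3->1,3->2] -> levels [12 11 12 9]
Step 3: flows [0->3,1->3,2->3] -> levels [11 10 11 12]
  -> period-2 cycle: step 3 state = step 1 state
  -> state at step 4: (4-1) mod 2 = 1, same as step 2 -> [12 11 12 9]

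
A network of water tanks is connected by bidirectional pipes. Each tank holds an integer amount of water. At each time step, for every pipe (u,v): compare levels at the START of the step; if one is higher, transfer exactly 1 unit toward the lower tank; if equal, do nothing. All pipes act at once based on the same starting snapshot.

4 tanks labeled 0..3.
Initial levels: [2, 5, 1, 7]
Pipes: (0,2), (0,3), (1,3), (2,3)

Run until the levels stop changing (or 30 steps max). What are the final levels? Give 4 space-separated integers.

Answer: 4 5 4 2

Derivation:
Step 1: flows [0->2,3->0,3->1,3->2] -> levels [2 6 3 4]
Step 2: flows [2->0,3->0,1->3,3->2] -> levels [4 5 3 3]
Step 3: flows [0->2,0->3,1->3,2=3] -> levels [2 4 4 5]
Step 4: flows [2->0,3->0,3->1,3->2] -> levels [4 5 4 2]
Step 5: flows [0=2,0->3,1->3,2->3] -> levels [3 4 3 5]
Step 6: flows [0=2,3->0,3->1,3->2] -> levels [4 5 4 2]
  -> period-2 cycle: step 6 state = step 4 state; never stabilizes
  -> state at step 30: (30-4) mod 2 = 0, same as step 4 -> [4 5 4 2]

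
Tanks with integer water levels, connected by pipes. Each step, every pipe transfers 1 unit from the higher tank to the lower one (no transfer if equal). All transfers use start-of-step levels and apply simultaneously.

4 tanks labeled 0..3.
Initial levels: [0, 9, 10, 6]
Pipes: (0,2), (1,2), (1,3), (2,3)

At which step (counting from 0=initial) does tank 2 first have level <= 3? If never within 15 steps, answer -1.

Step 1: flows [2->0,2->1,1->3,2->3] -> levels [1 9 7 8]
Step 2: flows [2->0,1->2,1->3,3->2] -> levels [2 7 8 8]
Step 3: flows [2->0,2->1,3->1,2=3] -> levels [3 9 6 7]
Step 4: flows [2->0,1->2,1->3,3->2] -> levels [4 7 7 7]
Step 5: flows [2->0,1=2,1=3,2=3] -> levels [5 7 6 7]
Step 6: flows [2->0,1->2,1=3,3->2] -> levels [6 6 7 6]
Step 7: flows [2->0,2->1,1=3,2->3] -> levels [7 7 4 7]
Step 8: flows [0->2,1->2,1=3,3->2] -> levels [6 6 7 6]
  -> period-2 cycle (repeats step 6); tank 2 never drops to <=3
Tank 2 never reaches <=3 within 15 steps

Answer: -1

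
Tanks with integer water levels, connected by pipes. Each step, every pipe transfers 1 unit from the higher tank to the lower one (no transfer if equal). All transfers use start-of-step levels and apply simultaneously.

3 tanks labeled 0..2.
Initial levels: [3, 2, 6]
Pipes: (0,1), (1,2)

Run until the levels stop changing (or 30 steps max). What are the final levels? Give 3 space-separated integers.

Step 1: flows [0->1,2->1] -> levels [2 4 5]
Step 2: flows [1->0,2->1] -> levels [3 4 4]
Step 3: flows [1->0,1=2] -> levels [4 3 4]
Step 4: flows [0->1,2->1] -> levels [3 5 3]
Step 5: flows [1->0,1->2] -> levels [4 3 4]
  -> period-2 cycle: step 5 state = step 3 state; never stabilizes
  -> state at step 30: (30-3) mod 2 = 1, same as step 4 -> [3 5 3]

Answer: 3 5 3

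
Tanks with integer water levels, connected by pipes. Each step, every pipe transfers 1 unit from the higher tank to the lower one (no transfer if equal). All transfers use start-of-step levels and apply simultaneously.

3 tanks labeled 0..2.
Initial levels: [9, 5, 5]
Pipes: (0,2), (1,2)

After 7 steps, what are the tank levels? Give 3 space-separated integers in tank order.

Answer: 6 6 7

Derivation:
Step 1: flows [0->2,1=2] -> levels [8 5 6]
Step 2: flows [0->2,2->1] -> levels [7 6 6]
Step 3: flows [0->2,1=2] -> levels [6 6 7]
Step 4: flows [2->0,2->1] -> levels [7 7 5]
Step 5: flows [0->2,1->2] -> levels [6 6 7]
  -> period-2 cycle: step 5 state = step 3 state
  -> state at step 7: (7-3) mod 2 = 0, same as step 3 -> [6 6 7]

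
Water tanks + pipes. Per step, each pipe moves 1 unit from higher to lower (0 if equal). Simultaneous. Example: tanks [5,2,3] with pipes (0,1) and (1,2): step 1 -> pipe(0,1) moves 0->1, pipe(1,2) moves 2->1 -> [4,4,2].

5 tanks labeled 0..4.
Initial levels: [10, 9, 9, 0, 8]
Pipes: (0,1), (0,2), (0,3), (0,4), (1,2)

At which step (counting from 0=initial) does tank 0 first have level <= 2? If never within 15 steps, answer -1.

Step 1: flows [0->1,0->2,0->3,0->4,1=2] -> levels [6 10 10 1 9]
Step 2: flows [1->0,2->0,0->3,4->0,1=2] -> levels [8 9 9 2 8]
Step 3: flows [1->0,2->0,0->3,0=4,1=2] -> levels [9 8 8 3 8]
Step 4: flows [0->1,0->2,0->3,0->4,1=2] -> levels [5 9 9 4 9]
Step 5: flows [1->0,2->0,0->3,4->0,1=2] -> levels [7 8 8 5 8]
Step 6: flows [1->0,2->0,0->3,4->0,1=2] -> levels [9 7 7 6 7]
Step 7: flows [0->1,0->2,0->3,0->4,1=2] -> levels [5 8 8 7 8]
Step 8: flows [1->0,2->0,3->0,4->0,1=2] -> levels [9 7 7 6 7]
  -> period-2 cycle (repeats step 6); tank 0 never drops to <=2
Tank 0 never reaches <=2 within 15 steps

Answer: -1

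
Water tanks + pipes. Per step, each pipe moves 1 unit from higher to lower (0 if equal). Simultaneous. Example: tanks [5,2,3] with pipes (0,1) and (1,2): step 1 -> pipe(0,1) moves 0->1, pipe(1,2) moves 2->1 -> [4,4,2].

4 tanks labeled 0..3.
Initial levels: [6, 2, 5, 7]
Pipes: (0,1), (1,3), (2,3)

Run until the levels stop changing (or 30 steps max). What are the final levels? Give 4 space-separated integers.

Answer: 4 6 6 4

Derivation:
Step 1: flows [0->1,3->1,3->2] -> levels [5 4 6 5]
Step 2: flows [0->1,3->1,2->3] -> levels [4 6 5 5]
Step 3: flows [1->0,1->3,2=3] -> levels [5 4 5 6]
Step 4: flows [0->1,3->1,3->2] -> levels [4 6 6 4]
Step 5: flows [1->0,1->3,2->3] -> levels [5 4 5 6]
  -> period-2 cycle: step 5 state = step 3 state; never stabilizes
  -> state at step 30: (30-3) mod 2 = 1, same as step 4 -> [4 6 6 4]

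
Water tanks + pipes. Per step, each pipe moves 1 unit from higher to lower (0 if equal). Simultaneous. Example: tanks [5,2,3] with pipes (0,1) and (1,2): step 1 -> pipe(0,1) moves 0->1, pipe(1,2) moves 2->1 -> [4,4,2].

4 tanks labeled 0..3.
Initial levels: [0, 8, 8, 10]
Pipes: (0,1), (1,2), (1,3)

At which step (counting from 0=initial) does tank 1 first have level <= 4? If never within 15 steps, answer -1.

Step 1: flows [1->0,1=2,3->1] -> levels [1 8 8 9]
Step 2: flows [1->0,1=2,3->1] -> levels [2 8 8 8]
Step 3: flows [1->0,1=2,1=3] -> levels [3 7 8 8]
Step 4: flows [1->0,2->1,3->1] -> levels [4 8 7 7]
Step 5: flows [1->0,1->2,1->3] -> levels [5 5 8 8]
Step 6: flows [0=1,2->1,3->1] -> levels [5 7 7 7]
Step 7: flows [1->0,1=2,1=3] -> levels [6 6 7 7]
Step 8: flows [0=1,2->1,3->1] -> levels [6 8 6 6]
Step 9: flows [1->0,1->2,1->3] -> levels [7 5 7 7]
Step 10: flows [0->1,2->1,3->1] -> levels [6 8 6 6]
  -> period-2 cycle (repeats step 8); tank 1 never drops to <=4
Tank 1 never reaches <=4 within 15 steps

Answer: -1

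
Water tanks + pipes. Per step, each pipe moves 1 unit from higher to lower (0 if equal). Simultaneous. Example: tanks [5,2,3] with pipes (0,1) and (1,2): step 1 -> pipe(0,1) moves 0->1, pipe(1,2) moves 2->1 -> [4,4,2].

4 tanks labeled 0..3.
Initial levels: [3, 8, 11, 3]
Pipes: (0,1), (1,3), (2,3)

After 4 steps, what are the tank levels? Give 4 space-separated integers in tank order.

Step 1: flows [1->0,1->3,2->3] -> levels [4 6 10 5]
Step 2: flows [1->0,1->3,2->3] -> levels [5 4 9 7]
Step 3: flows [0->1,3->1,2->3] -> levels [4 6 8 7]
Step 4: flows [1->0,3->1,2->3] -> levels [5 6 7 7]

Answer: 5 6 7 7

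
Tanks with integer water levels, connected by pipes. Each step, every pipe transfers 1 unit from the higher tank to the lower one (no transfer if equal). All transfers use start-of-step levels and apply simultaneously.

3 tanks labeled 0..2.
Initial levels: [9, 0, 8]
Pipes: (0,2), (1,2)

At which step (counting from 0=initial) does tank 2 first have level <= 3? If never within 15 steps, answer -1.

Step 1: flows [0->2,2->1] -> levels [8 1 8]
Step 2: flows [0=2,2->1] -> levels [8 2 7]
Step 3: flows [0->2,2->1] -> levels [7 3 7]
Step 4: flows [0=2,2->1] -> levels [7 4 6]
Step 5: flows [0->2,2->1] -> levels [6 5 6]
Step 6: flows [0=2,2->1] -> levels [6 6 5]
Step 7: flows [0->2,1->2] -> levels [5 5 7]
Step 8: flows [2->0,2->1] -> levels [6 6 5]
  -> period-2 cycle (repeats step 6); tank 2 never drops to <=3
Tank 2 never reaches <=3 within 15 steps

Answer: -1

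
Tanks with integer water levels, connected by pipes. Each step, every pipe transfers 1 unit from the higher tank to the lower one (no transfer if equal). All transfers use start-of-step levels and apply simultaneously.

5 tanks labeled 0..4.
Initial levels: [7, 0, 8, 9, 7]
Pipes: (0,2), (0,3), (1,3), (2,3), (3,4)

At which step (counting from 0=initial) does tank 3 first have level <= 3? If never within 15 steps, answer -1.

Answer: -1

Derivation:
Step 1: flows [2->0,3->0,3->1,3->2,3->4] -> levels [9 1 8 5 8]
Step 2: flows [0->2,0->3,3->1,2->3,4->3] -> levels [7 2 8 7 7]
Step 3: flows [2->0,0=3,3->1,2->3,3=4] -> levels [8 3 6 7 7]
Step 4: flows [0->2,0->3,3->1,3->2,3=4] -> levels [6 4 8 6 7]
Step 5: flows [2->0,0=3,3->1,2->3,4->3] -> levels [7 5 6 7 6]
Step 6: flows [0->2,0=3,3->1,3->2,3->4] -> levels [6 6 8 4 7]
Step 7: flows [2->0,0->3,1->3,2->3,4->3] -> levels [6 5 6 8 6]
Step 8: flows [0=2,3->0,3->1,3->2,3->4] -> levels [7 6 7 4 7]
Step 9: flows [0=2,0->3,1->3,2->3,4->3] -> levels [6 5 6 8 6]
  -> period-2 cycle (repeats step 7); tank 3 never drops to <=3
Tank 3 never reaches <=3 within 15 steps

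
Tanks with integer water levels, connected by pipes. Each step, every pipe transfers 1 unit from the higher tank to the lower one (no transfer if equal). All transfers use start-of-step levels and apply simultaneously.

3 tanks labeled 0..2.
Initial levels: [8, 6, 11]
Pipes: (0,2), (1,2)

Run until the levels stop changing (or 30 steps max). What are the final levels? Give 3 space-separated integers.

Answer: 9 9 7

Derivation:
Step 1: flows [2->0,2->1] -> levels [9 7 9]
Step 2: flows [0=2,2->1] -> levels [9 8 8]
Step 3: flows [0->2,1=2] -> levels [8 8 9]
Step 4: flows [2->0,2->1] -> levels [9 9 7]
Step 5: flows [0->2,1->2] -> levels [8 8 9]
  -> period-2 cycle: step 5 state = step 3 state; never stabilizes
  -> state at step 30: (30-3) mod 2 = 1, same as step 4 -> [9 9 7]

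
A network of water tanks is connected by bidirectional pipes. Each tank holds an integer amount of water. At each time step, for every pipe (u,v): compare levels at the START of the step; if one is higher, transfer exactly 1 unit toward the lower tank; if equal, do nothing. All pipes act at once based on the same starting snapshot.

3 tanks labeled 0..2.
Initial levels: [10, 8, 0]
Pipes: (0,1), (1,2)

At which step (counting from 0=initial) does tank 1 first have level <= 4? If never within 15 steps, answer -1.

Step 1: flows [0->1,1->2] -> levels [9 8 1]
Step 2: flows [0->1,1->2] -> levels [8 8 2]
Step 3: flows [0=1,1->2] -> levels [8 7 3]
Step 4: flows [0->1,1->2] -> levels [7 7 4]
Step 5: flows [0=1,1->2] -> levels [7 6 5]
Step 6: flows [0->1,1->2] -> levels [6 6 6]
Step 7: flows [0=1,1=2] -> levels [6 6 6]
  -> stable; tank 1 stays at 6 > 4
Tank 1 never reaches <=4 within 15 steps

Answer: -1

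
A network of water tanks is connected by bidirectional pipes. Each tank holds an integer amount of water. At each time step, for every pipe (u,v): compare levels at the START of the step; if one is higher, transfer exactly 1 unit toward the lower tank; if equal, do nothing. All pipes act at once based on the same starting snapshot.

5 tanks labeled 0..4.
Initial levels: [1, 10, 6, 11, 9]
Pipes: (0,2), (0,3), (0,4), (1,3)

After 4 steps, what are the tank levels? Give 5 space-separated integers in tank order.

Step 1: flows [2->0,3->0,4->0,3->1] -> levels [4 11 5 9 8]
Step 2: flows [2->0,3->0,4->0,1->3] -> levels [7 10 4 9 7]
Step 3: flows [0->2,3->0,0=4,1->3] -> levels [7 9 5 9 7]
Step 4: flows [0->2,3->0,0=4,1=3] -> levels [7 9 6 8 7]

Answer: 7 9 6 8 7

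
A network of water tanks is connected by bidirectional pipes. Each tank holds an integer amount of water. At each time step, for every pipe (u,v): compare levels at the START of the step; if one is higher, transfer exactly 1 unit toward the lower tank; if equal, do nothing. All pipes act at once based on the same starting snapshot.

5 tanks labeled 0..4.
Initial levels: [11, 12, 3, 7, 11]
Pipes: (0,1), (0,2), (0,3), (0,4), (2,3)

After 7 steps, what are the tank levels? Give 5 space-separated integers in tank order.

Step 1: flows [1->0,0->2,0->3,0=4,3->2] -> levels [10 11 5 7 11]
Step 2: flows [1->0,0->2,0->3,4->0,3->2] -> levels [10 10 7 7 10]
Step 3: flows [0=1,0->2,0->3,0=4,2=3] -> levels [8 10 8 8 10]
Step 4: flows [1->0,0=2,0=3,4->0,2=3] -> levels [10 9 8 8 9]
Step 5: flows [0->1,0->2,0->3,0->4,2=3] -> levels [6 10 9 9 10]
Step 6: flows [1->0,2->0,3->0,4->0,2=3] -> levels [10 9 8 8 9]
  -> period-2 cycle: step 6 state = step 4 state
  -> state at step 7: (7-4) mod 2 = 1, same as step 5 -> [6 10 9 9 10]

Answer: 6 10 9 9 10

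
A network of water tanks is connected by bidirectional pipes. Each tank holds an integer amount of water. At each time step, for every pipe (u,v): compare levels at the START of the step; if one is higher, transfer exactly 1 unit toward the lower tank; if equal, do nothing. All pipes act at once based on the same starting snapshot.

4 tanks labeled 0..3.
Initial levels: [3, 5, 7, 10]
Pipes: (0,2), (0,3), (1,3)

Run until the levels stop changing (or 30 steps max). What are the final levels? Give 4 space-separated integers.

Answer: 7 7 5 6

Derivation:
Step 1: flows [2->0,3->0,3->1] -> levels [5 6 6 8]
Step 2: flows [2->0,3->0,3->1] -> levels [7 7 5 6]
Step 3: flows [0->2,0->3,1->3] -> levels [5 6 6 8]
  -> period-2 cycle: step 3 state = step 1 state; never stabilizes
  -> state at step 30: (30-1) mod 2 = 1, same as step 2 -> [7 7 5 6]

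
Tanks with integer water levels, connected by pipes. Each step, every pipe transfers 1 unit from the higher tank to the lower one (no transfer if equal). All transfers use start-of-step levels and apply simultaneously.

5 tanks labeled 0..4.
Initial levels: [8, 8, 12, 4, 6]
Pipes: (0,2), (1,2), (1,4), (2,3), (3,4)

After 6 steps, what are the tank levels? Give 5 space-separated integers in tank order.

Answer: 9 8 6 9 6

Derivation:
Step 1: flows [2->0,2->1,1->4,2->3,4->3] -> levels [9 8 9 6 6]
Step 2: flows [0=2,2->1,1->4,2->3,3=4] -> levels [9 8 7 7 7]
Step 3: flows [0->2,1->2,1->4,2=3,3=4] -> levels [8 6 9 7 8]
Step 4: flows [2->0,2->1,4->1,2->3,4->3] -> levels [9 8 6 9 6]
Step 5: flows [0->2,1->2,1->4,3->2,3->4] -> levels [8 6 9 7 8]
  -> period-2 cycle: step 5 state = step 3 state
  -> state at step 6: (6-3) mod 2 = 1, same as step 4 -> [9 8 6 9 6]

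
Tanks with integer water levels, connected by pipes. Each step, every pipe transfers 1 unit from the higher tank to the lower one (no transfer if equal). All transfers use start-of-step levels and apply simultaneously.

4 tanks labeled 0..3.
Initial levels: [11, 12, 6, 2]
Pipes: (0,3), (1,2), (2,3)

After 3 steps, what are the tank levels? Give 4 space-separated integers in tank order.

Step 1: flows [0->3,1->2,2->3] -> levels [10 11 6 4]
Step 2: flows [0->3,1->2,2->3] -> levels [9 10 6 6]
Step 3: flows [0->3,1->2,2=3] -> levels [8 9 7 7]

Answer: 8 9 7 7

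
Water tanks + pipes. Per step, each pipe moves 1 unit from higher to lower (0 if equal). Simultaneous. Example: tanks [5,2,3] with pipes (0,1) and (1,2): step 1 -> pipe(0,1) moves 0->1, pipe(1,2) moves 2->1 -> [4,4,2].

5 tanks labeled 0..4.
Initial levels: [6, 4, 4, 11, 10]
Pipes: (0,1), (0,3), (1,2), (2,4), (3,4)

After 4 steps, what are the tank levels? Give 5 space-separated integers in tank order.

Answer: 6 8 7 8 6

Derivation:
Step 1: flows [0->1,3->0,1=2,4->2,3->4] -> levels [6 5 5 9 10]
Step 2: flows [0->1,3->0,1=2,4->2,4->3] -> levels [6 6 6 9 8]
Step 3: flows [0=1,3->0,1=2,4->2,3->4] -> levels [7 6 7 7 8]
Step 4: flows [0->1,0=3,2->1,4->2,4->3] -> levels [6 8 7 8 6]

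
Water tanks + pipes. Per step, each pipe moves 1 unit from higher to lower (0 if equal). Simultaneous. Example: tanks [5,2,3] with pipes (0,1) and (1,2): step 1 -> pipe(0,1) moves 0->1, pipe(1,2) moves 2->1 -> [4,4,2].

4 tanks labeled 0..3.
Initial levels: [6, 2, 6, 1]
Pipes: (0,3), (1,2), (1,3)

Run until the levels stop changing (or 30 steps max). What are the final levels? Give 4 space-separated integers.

Answer: 4 5 3 3

Derivation:
Step 1: flows [0->3,2->1,1->3] -> levels [5 2 5 3]
Step 2: flows [0->3,2->1,3->1] -> levels [4 4 4 3]
Step 3: flows [0->3,1=2,1->3] -> levels [3 3 4 5]
Step 4: flows [3->0,2->1,3->1] -> levels [4 5 3 3]
Step 5: flows [0->3,1->2,1->3] -> levels [3 3 4 5]
  -> period-2 cycle: step 5 state = step 3 state; never stabilizes
  -> state at step 30: (30-3) mod 2 = 1, same as step 4 -> [4 5 3 3]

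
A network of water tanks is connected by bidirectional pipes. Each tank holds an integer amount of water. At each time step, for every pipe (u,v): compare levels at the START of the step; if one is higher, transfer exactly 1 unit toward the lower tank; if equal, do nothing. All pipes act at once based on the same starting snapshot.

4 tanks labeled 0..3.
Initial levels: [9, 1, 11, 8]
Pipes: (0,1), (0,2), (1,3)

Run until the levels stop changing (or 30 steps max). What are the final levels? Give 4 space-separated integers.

Step 1: flows [0->1,2->0,3->1] -> levels [9 3 10 7]
Step 2: flows [0->1,2->0,3->1] -> levels [9 5 9 6]
Step 3: flows [0->1,0=2,3->1] -> levels [8 7 9 5]
Step 4: flows [0->1,2->0,1->3] -> levels [8 7 8 6]
Step 5: flows [0->1,0=2,1->3] -> levels [7 7 8 7]
Step 6: flows [0=1,2->0,1=3] -> levels [8 7 7 7]
Step 7: flows [0->1,0->2,1=3] -> levels [6 8 8 7]
Step 8: flows [1->0,2->0,1->3] -> levels [8 6 7 8]
Step 9: flows [0->1,0->2,3->1] -> levels [6 8 8 7]
  -> period-2 cycle: step 9 state = step 7 state; never stabilizes
  -> state at step 30: (30-7) mod 2 = 1, same as step 8 -> [8 6 7 8]

Answer: 8 6 7 8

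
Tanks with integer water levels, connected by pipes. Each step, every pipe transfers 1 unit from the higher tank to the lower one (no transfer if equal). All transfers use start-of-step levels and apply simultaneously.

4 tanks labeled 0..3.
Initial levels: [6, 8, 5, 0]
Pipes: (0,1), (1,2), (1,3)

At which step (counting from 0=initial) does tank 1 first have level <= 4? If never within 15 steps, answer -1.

Step 1: flows [1->0,1->2,1->3] -> levels [7 5 6 1]
Step 2: flows [0->1,2->1,1->3] -> levels [6 6 5 2]
Step 3: flows [0=1,1->2,1->3] -> levels [6 4 6 3]
Tank 1 first reaches <=4 at step 3

Answer: 3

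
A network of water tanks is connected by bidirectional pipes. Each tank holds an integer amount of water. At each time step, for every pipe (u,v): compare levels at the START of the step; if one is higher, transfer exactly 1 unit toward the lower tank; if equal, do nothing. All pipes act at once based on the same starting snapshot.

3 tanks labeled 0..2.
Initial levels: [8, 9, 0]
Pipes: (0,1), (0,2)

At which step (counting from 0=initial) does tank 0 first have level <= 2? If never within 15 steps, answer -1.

Answer: -1

Derivation:
Step 1: flows [1->0,0->2] -> levels [8 8 1]
Step 2: flows [0=1,0->2] -> levels [7 8 2]
Step 3: flows [1->0,0->2] -> levels [7 7 3]
Step 4: flows [0=1,0->2] -> levels [6 7 4]
Step 5: flows [1->0,0->2] -> levels [6 6 5]
Step 6: flows [0=1,0->2] -> levels [5 6 6]
Step 7: flows [1->0,2->0] -> levels [7 5 5]
Step 8: flows [0->1,0->2] -> levels [5 6 6]
  -> period-2 cycle (repeats step 6); tank 0 never drops to <=2
Tank 0 never reaches <=2 within 15 steps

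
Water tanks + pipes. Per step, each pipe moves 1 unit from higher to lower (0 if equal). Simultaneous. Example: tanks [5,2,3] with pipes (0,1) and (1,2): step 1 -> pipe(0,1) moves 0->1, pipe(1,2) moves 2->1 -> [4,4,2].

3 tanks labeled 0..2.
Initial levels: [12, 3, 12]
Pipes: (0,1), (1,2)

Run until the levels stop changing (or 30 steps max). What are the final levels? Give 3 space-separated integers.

Answer: 9 9 9

Derivation:
Step 1: flows [0->1,2->1] -> levels [11 5 11]
Step 2: flows [0->1,2->1] -> levels [10 7 10]
Step 3: flows [0->1,2->1] -> levels [9 9 9]
Step 4: flows [0=1,1=2] -> levels [9 9 9]
  -> stable (no change)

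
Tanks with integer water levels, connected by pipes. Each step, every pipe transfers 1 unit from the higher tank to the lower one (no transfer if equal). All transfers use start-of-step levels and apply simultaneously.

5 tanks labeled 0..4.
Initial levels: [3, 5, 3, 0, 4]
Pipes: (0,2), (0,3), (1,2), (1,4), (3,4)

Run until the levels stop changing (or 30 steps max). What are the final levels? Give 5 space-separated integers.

Answer: 3 5 2 3 2

Derivation:
Step 1: flows [0=2,0->3,1->2,1->4,4->3] -> levels [2 3 4 2 4]
Step 2: flows [2->0,0=3,2->1,4->1,4->3] -> levels [3 5 2 3 2]
Step 3: flows [0->2,0=3,1->2,1->4,3->4] -> levels [2 3 4 2 4]
  -> period-2 cycle: step 3 state = step 1 state; never stabilizes
  -> state at step 30: (30-1) mod 2 = 1, same as step 2 -> [3 5 2 3 2]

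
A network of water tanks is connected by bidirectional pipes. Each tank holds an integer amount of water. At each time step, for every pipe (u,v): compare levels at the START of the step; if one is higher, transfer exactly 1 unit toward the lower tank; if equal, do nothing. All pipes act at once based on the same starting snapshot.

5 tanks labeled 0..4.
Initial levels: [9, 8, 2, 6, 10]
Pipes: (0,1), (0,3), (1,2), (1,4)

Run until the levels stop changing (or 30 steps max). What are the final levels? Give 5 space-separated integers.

Step 1: flows [0->1,0->3,1->2,4->1] -> levels [7 9 3 7 9]
Step 2: flows [1->0,0=3,1->2,1=4] -> levels [8 7 4 7 9]
Step 3: flows [0->1,0->3,1->2,4->1] -> levels [6 8 5 8 8]
Step 4: flows [1->0,3->0,1->2,1=4] -> levels [8 6 6 7 8]
Step 5: flows [0->1,0->3,1=2,4->1] -> levels [6 8 6 8 7]
Step 6: flows [1->0,3->0,1->2,1->4] -> levels [8 5 7 7 8]
Step 7: flows [0->1,0->3,2->1,4->1] -> levels [6 8 6 8 7]
  -> period-2 cycle: step 7 state = step 5 state; never stabilizes
  -> state at step 30: (30-5) mod 2 = 1, same as step 6 -> [8 5 7 7 8]

Answer: 8 5 7 7 8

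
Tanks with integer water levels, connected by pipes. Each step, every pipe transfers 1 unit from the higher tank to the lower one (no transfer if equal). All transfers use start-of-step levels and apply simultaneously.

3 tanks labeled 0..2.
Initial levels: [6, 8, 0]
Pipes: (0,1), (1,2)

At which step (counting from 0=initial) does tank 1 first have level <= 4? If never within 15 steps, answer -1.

Answer: 5

Derivation:
Step 1: flows [1->0,1->2] -> levels [7 6 1]
Step 2: flows [0->1,1->2] -> levels [6 6 2]
Step 3: flows [0=1,1->2] -> levels [6 5 3]
Step 4: flows [0->1,1->2] -> levels [5 5 4]
Step 5: flows [0=1,1->2] -> levels [5 4 5]
Tank 1 first reaches <=4 at step 5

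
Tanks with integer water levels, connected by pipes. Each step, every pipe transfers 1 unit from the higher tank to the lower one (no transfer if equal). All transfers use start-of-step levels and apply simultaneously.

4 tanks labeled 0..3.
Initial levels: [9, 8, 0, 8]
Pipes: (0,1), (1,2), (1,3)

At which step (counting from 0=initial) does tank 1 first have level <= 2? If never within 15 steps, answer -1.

Answer: -1

Derivation:
Step 1: flows [0->1,1->2,1=3] -> levels [8 8 1 8]
Step 2: flows [0=1,1->2,1=3] -> levels [8 7 2 8]
Step 3: flows [0->1,1->2,3->1] -> levels [7 8 3 7]
Step 4: flows [1->0,1->2,1->3] -> levels [8 5 4 8]
Step 5: flows [0->1,1->2,3->1] -> levels [7 6 5 7]
Step 6: flows [0->1,1->2,3->1] -> levels [6 7 6 6]
Step 7: flows [1->0,1->2,1->3] -> levels [7 4 7 7]
Step 8: flows [0->1,2->1,3->1] -> levels [6 7 6 6]
  -> period-2 cycle (repeats step 6); tank 1 never drops to <=2
Tank 1 never reaches <=2 within 15 steps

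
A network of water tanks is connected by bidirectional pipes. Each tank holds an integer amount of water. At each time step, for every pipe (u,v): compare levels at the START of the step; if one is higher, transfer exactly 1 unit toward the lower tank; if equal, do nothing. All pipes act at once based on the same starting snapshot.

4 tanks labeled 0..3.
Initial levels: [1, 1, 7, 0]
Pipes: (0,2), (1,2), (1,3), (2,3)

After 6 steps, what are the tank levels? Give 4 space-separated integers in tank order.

Answer: 3 3 1 2

Derivation:
Step 1: flows [2->0,2->1,1->3,2->3] -> levels [2 1 4 2]
Step 2: flows [2->0,2->1,3->1,2->3] -> levels [3 3 1 2]
Step 3: flows [0->2,1->2,1->3,3->2] -> levels [2 1 4 2]
  -> period-2 cycle: step 3 state = step 1 state
  -> state at step 6: (6-1) mod 2 = 1, same as step 2 -> [3 3 1 2]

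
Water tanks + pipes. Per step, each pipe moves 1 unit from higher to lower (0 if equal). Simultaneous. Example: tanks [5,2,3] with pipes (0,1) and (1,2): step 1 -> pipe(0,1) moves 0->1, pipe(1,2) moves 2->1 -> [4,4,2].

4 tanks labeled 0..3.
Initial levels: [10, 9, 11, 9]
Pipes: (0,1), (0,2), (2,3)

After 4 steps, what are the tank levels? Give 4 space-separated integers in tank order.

Answer: 9 10 11 9

Derivation:
Step 1: flows [0->1,2->0,2->3] -> levels [10 10 9 10]
Step 2: flows [0=1,0->2,3->2] -> levels [9 10 11 9]
Step 3: flows [1->0,2->0,2->3] -> levels [11 9 9 10]
Step 4: flows [0->1,0->2,3->2] -> levels [9 10 11 9]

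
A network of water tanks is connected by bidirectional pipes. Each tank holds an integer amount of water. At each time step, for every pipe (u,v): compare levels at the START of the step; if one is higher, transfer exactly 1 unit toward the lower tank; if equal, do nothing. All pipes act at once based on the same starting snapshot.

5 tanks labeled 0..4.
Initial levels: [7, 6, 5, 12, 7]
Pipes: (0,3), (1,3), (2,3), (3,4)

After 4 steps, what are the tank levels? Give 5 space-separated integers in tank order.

Step 1: flows [3->0,3->1,3->2,3->4] -> levels [8 7 6 8 8]
Step 2: flows [0=3,3->1,3->2,3=4] -> levels [8 8 7 6 8]
Step 3: flows [0->3,1->3,2->3,4->3] -> levels [7 7 6 10 7]
Step 4: flows [3->0,3->1,3->2,3->4] -> levels [8 8 7 6 8]

Answer: 8 8 7 6 8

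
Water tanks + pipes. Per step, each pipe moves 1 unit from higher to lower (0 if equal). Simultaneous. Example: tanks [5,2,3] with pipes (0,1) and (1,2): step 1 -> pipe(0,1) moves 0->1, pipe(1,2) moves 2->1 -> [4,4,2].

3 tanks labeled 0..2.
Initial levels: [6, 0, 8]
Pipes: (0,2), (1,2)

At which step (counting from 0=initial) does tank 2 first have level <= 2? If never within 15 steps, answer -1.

Step 1: flows [2->0,2->1] -> levels [7 1 6]
Step 2: flows [0->2,2->1] -> levels [6 2 6]
Step 3: flows [0=2,2->1] -> levels [6 3 5]
Step 4: flows [0->2,2->1] -> levels [5 4 5]
Step 5: flows [0=2,2->1] -> levels [5 5 4]
Step 6: flows [0->2,1->2] -> levels [4 4 6]
Step 7: flows [2->0,2->1] -> levels [5 5 4]
  -> period-2 cycle (repeats step 5); tank 2 never drops to <=2
Tank 2 never reaches <=2 within 15 steps

Answer: -1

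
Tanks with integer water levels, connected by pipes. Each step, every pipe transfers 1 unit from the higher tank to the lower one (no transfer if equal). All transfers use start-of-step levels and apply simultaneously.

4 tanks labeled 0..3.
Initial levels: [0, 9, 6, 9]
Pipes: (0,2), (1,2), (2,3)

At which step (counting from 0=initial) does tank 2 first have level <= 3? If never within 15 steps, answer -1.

Answer: -1

Derivation:
Step 1: flows [2->0,1->2,3->2] -> levels [1 8 7 8]
Step 2: flows [2->0,1->2,3->2] -> levels [2 7 8 7]
Step 3: flows [2->0,2->1,2->3] -> levels [3 8 5 8]
Step 4: flows [2->0,1->2,3->2] -> levels [4 7 6 7]
Step 5: flows [2->0,1->2,3->2] -> levels [5 6 7 6]
Step 6: flows [2->0,2->1,2->3] -> levels [6 7 4 7]
Step 7: flows [0->2,1->2,3->2] -> levels [5 6 7 6]
  -> period-2 cycle (repeats step 5); tank 2 never drops to <=3
Tank 2 never reaches <=3 within 15 steps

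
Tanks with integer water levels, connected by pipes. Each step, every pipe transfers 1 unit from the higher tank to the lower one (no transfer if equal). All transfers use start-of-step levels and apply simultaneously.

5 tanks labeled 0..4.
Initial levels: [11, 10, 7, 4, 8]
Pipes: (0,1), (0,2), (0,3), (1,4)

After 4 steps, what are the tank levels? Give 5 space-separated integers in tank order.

Step 1: flows [0->1,0->2,0->3,1->4] -> levels [8 10 8 5 9]
Step 2: flows [1->0,0=2,0->3,1->4] -> levels [8 8 8 6 10]
Step 3: flows [0=1,0=2,0->3,4->1] -> levels [7 9 8 7 9]
Step 4: flows [1->0,2->0,0=3,1=4] -> levels [9 8 7 7 9]

Answer: 9 8 7 7 9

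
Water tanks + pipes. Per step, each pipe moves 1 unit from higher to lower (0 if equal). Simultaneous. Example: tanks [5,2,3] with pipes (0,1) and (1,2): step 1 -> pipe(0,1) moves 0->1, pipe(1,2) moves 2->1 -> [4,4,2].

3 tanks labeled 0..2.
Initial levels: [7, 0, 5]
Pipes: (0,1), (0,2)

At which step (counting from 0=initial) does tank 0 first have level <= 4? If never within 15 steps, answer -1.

Answer: 3

Derivation:
Step 1: flows [0->1,0->2] -> levels [5 1 6]
Step 2: flows [0->1,2->0] -> levels [5 2 5]
Step 3: flows [0->1,0=2] -> levels [4 3 5]
Tank 0 first reaches <=4 at step 3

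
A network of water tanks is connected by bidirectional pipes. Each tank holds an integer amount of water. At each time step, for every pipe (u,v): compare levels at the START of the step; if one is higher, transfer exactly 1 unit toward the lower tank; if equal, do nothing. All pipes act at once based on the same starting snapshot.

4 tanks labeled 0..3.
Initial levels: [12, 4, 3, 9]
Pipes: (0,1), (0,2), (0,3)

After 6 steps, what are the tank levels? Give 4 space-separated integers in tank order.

Answer: 7 7 7 7

Derivation:
Step 1: flows [0->1,0->2,0->3] -> levels [9 5 4 10]
Step 2: flows [0->1,0->2,3->0] -> levels [8 6 5 9]
Step 3: flows [0->1,0->2,3->0] -> levels [7 7 6 8]
Step 4: flows [0=1,0->2,3->0] -> levels [7 7 7 7]
Step 5: flows [0=1,0=2,0=3] -> levels [7 7 7 7]
  -> stable; steps 6..6 unchanged -> [7 7 7 7]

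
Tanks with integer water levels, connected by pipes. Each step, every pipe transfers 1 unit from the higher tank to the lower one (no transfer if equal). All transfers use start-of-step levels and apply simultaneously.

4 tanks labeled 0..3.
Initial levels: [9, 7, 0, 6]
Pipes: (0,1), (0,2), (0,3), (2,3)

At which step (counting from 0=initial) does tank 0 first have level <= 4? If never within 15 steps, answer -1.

Answer: 5

Derivation:
Step 1: flows [0->1,0->2,0->3,3->2] -> levels [6 8 2 6]
Step 2: flows [1->0,0->2,0=3,3->2] -> levels [6 7 4 5]
Step 3: flows [1->0,0->2,0->3,3->2] -> levels [5 6 6 5]
Step 4: flows [1->0,2->0,0=3,2->3] -> levels [7 5 4 6]
Step 5: flows [0->1,0->2,0->3,3->2] -> levels [4 6 6 6]
Tank 0 first reaches <=4 at step 5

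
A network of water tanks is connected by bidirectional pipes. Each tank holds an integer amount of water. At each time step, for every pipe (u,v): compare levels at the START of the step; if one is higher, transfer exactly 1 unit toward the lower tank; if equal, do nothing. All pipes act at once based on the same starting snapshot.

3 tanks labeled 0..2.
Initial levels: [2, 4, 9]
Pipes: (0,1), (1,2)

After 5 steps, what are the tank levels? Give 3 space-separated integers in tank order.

Answer: 5 5 5

Derivation:
Step 1: flows [1->0,2->1] -> levels [3 4 8]
Step 2: flows [1->0,2->1] -> levels [4 4 7]
Step 3: flows [0=1,2->1] -> levels [4 5 6]
Step 4: flows [1->0,2->1] -> levels [5 5 5]
Step 5: flows [0=1,1=2] -> levels [5 5 5]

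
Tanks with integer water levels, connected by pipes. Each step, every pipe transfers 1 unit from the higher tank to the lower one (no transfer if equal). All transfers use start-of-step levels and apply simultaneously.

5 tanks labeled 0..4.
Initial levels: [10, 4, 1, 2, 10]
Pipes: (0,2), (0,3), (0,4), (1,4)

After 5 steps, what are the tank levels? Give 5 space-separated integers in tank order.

Step 1: flows [0->2,0->3,0=4,4->1] -> levels [8 5 2 3 9]
Step 2: flows [0->2,0->3,4->0,4->1] -> levels [7 6 3 4 7]
Step 3: flows [0->2,0->3,0=4,4->1] -> levels [5 7 4 5 6]
Step 4: flows [0->2,0=3,4->0,1->4] -> levels [5 6 5 5 6]
Step 5: flows [0=2,0=3,4->0,1=4] -> levels [6 6 5 5 5]

Answer: 6 6 5 5 5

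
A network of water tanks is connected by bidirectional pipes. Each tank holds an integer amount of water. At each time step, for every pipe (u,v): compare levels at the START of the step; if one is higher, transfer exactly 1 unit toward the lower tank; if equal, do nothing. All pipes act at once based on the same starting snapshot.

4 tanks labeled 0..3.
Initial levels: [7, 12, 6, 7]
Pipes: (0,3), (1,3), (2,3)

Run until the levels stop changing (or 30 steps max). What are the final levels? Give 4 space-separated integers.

Answer: 7 8 7 10

Derivation:
Step 1: flows [0=3,1->3,3->2] -> levels [7 11 7 7]
Step 2: flows [0=3,1->3,2=3] -> levels [7 10 7 8]
Step 3: flows [3->0,1->3,3->2] -> levels [8 9 8 7]
Step 4: flows [0->3,1->3,2->3] -> levels [7 8 7 10]
Step 5: flows [3->0,3->1,3->2] -> levels [8 9 8 7]
  -> period-2 cycle: step 5 state = step 3 state; never stabilizes
  -> state at step 30: (30-3) mod 2 = 1, same as step 4 -> [7 8 7 10]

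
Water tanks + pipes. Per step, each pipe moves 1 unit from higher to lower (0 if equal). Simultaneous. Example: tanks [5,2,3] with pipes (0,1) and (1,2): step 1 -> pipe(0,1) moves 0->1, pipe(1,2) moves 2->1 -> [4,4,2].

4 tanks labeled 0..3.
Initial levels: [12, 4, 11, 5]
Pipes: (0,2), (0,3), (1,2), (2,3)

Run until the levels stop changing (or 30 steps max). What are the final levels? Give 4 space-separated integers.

Answer: 9 8 6 9

Derivation:
Step 1: flows [0->2,0->3,2->1,2->3] -> levels [10 5 10 7]
Step 2: flows [0=2,0->3,2->1,2->3] -> levels [9 6 8 9]
Step 3: flows [0->2,0=3,2->1,3->2] -> levels [8 7 9 8]
Step 4: flows [2->0,0=3,2->1,2->3] -> levels [9 8 6 9]
Step 5: flows [0->2,0=3,1->2,3->2] -> levels [8 7 9 8]
  -> period-2 cycle: step 5 state = step 3 state; never stabilizes
  -> state at step 30: (30-3) mod 2 = 1, same as step 4 -> [9 8 6 9]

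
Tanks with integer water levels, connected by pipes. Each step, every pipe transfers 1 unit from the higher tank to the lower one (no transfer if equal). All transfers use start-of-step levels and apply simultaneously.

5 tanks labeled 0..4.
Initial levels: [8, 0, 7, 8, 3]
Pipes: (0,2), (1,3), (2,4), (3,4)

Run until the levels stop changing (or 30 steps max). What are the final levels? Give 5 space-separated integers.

Step 1: flows [0->2,3->1,2->4,3->4] -> levels [7 1 7 6 5]
Step 2: flows [0=2,3->1,2->4,3->4] -> levels [7 2 6 4 7]
Step 3: flows [0->2,3->1,4->2,4->3] -> levels [6 3 8 4 5]
Step 4: flows [2->0,3->1,2->4,4->3] -> levels [7 4 6 4 5]
Step 5: flows [0->2,1=3,2->4,4->3] -> levels [6 4 6 5 5]
Step 6: flows [0=2,3->1,2->4,3=4] -> levels [6 5 5 4 6]
Step 7: flows [0->2,1->3,4->2,4->3] -> levels [5 4 7 6 4]
Step 8: flows [2->0,3->1,2->4,3->4] -> levels [6 5 5 4 6]
  -> period-2 cycle: step 8 state = step 6 state; never stabilizes
  -> state at step 30: (30-6) mod 2 = 0, same as step 6 -> [6 5 5 4 6]

Answer: 6 5 5 4 6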